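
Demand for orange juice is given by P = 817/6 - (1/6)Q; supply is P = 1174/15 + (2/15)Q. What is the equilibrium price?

P* = 104

Set the two price expressions equal: 817/6 - (1/6)Q = 1174/15 + (2/15)Q.
57.9 = 0.3Q, so Q* = 193.
P* = 817/6 − (1/6)(193) = 104.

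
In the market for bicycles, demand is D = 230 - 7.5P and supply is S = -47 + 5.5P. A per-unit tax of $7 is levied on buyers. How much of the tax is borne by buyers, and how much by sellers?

Pre-tax equilibrium: P* = 277/13, Q* = 1825/26.
Tax on buyers shifts demand to D = 230 − 7.5(P + 7) = 177.5 - 7.5P.
177.5 - 7.5P = -47 + 5.5P gives seller price Ps = 449/26; buyers pay Pb = 449/26 + 7 = 631/26.
New quantity: Q = 230 − 7.5(631/26) = 2495/52.
Buyer burden = 631/26 − 277/13 = 77/26; seller burden = 277/13 − 449/26 = 105/26.

Buyers bear 77/26, sellers bear 105/26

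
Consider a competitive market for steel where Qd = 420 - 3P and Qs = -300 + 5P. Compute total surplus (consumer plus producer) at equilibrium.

Equilibrium: 420 - 3P = -300 + 5P gives P* = 90, Q* = 150.
Demand choke price: P = 140; supply starts at P = 60.
CS = ½(140 − 90)(150) = 3750; PS = ½(90 − 60)(150) = 2250.

Total surplus = 6000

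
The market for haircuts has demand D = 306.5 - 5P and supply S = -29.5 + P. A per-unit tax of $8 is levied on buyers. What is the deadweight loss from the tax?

Deadweight loss = 80/3

Pre-tax equilibrium: P* = 56, Q* = 26.5.
Tax on buyers shifts demand to D = 306.5 − 5(P + 8) = 266.5 - 5P.
266.5 - 5P = -29.5 + P gives seller price Ps = 148/3; buyers pay Pb = 148/3 + 8 = 172/3.
New quantity: Q = 306.5 − 5(172/3) = 119/6.
DWL = ½ × 8 × (26.5 − 119/6) = 80/3.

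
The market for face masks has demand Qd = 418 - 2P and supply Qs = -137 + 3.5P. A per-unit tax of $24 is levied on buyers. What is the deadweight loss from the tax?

Pre-tax equilibrium: P* = 1110/11, Q* = 2378/11.
Tax on buyers shifts demand to Qd = 418 − 2(P + 24) = 370 - 2P.
370 - 2P = -137 + 3.5P gives seller price Ps = 1014/11; buyers pay Pb = 1014/11 + 24 = 1278/11.
New quantity: Q = 418 − 2(1278/11) = 2042/11.
DWL = ½ × 24 × (2378/11 − 2042/11) = 4032/11.

Deadweight loss = 4032/11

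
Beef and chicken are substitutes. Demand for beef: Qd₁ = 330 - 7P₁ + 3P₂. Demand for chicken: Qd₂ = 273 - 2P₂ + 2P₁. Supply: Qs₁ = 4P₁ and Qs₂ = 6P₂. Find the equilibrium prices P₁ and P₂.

P₁ = 3459/82, P₂ = 3663/82

Market 1: 330 - 7P₁ + 3P₂ = 4P₁ → 11P₁ - 3P₂ = 330.
Market 2: 8P₂ - 2P₁ = 273.
Eliminating P₂: 8×(1) + 3×(2) gives 82P₁ = 3459, so P₁ = 3459/82.
Back-substitute into (2): P₂ = (273 + 2×3459/82) / 8 = 3663/82.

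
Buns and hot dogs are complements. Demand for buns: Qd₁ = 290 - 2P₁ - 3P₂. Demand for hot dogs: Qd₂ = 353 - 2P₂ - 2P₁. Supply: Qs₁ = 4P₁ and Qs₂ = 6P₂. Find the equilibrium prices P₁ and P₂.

P₁ = 1261/42, P₂ = 769/21

Market 1: 290 - 2P₁ - 3P₂ = 4P₁ → 6P₁ + 3P₂ = 290.
Market 2: 8P₂ + 2P₁ = 353.
Eliminating P₂: 8×(1) − 3×(2) gives 42P₁ = 1261, so P₁ = 1261/42.
Back-substitute into (2): P₂ = (353 − 2×1261/42) / 8 = 769/21.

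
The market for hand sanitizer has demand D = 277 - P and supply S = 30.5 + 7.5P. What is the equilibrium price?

Set D = S: 277 - P = 30.5 + 7.5P.
246.5 = 8.5P, so P* = 29.
Q* = 277 − 1(29) = 248.

P* = 29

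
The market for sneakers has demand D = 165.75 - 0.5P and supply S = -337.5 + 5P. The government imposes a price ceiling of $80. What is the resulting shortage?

Shortage = 63.25

Equilibrium price would be P* = 91.5, so the ceiling at 80 binds.
At P = 80: D = 165.75 − 0.5(80) = 125.75, S = -337.5 + 5(80) = 62.5.
Shortage = 125.75 − 62.5 = 63.25.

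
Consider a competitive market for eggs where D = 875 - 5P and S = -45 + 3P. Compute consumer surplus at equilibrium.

Consumer surplus = 9000

Equilibrium: 875 - 5P = -45 + 3P gives P* = 115, Q* = 300.
Demand choke price (D = 0): P = 175.
CS = ½(175 − 115)(300) = 9000.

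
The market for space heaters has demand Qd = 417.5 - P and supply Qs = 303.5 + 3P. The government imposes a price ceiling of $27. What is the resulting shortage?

Equilibrium price would be P* = 28.5, so the ceiling at 27 binds.
At P = 27: Qd = 417.5 − 1(27) = 390.5, Qs = 303.5 + 3(27) = 384.5.
Shortage = 390.5 − 384.5 = 6.

Shortage = 6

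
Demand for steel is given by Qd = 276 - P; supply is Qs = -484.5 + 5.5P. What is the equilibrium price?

P* = 117

Set Qd = Qs: 276 - P = -484.5 + 5.5P.
760.5 = 6.5P, so P* = 117.
Q* = 276 − 1(117) = 159.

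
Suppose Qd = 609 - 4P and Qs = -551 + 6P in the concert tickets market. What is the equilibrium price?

Set Qd = Qs: 609 - 4P = -551 + 6P.
1160 = 10P, so P* = 116.
Q* = 609 − 4(116) = 145.

P* = 116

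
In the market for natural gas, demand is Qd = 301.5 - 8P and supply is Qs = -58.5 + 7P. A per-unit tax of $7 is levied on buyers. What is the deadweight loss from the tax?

Pre-tax equilibrium: P* = 24, Q* = 109.5.
Tax on buyers shifts demand to Qd = 301.5 − 8(P + 7) = 245.5 - 8P.
245.5 - 8P = -58.5 + 7P gives seller price Ps = 304/15; buyers pay Pb = 304/15 + 7 = 409/15.
New quantity: Q = 301.5 − 8(409/15) = 2501/30.
DWL = ½ × 7 × (109.5 − 2501/30) = 1372/15.

Deadweight loss = 1372/15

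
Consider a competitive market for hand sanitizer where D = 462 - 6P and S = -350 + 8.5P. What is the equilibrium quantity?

Q* = 126

Set D = S: 462 - 6P = -350 + 8.5P.
812 = 14.5P, so P* = 56.
Q* = 462 − 6(56) = 126.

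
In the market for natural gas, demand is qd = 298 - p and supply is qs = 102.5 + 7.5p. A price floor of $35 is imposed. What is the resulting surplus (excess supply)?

Equilibrium price would be p* = 23, so the floor at 35 binds.
At p = 35: qd = 263, qs = 365.
Surplus = 365 − 263 = 102.

Surplus = 102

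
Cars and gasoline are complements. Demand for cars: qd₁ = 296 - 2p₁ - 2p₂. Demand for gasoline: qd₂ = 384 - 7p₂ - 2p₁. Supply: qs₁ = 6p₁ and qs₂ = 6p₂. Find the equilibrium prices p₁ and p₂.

p₁ = 30.8, p₂ = 24.8

Market 1: 296 - 2p₁ - 2p₂ = 6p₁ → 8p₁ + 2p₂ = 296.
Market 2: 13p₂ + 2p₁ = 384.
Eliminating p₂: 13×(1) − 2×(2) gives 100p₁ = 3080, so p₁ = 30.8.
Back-substitute into (2): p₂ = (384 − 2×30.8) / 13 = 24.8.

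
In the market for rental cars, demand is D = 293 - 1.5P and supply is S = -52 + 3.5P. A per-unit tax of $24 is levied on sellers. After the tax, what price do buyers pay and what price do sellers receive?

Pre-tax equilibrium: P* = 69, Q* = 189.5.
Tax on sellers shifts supply to S = -52 + 3.5(P − 24) = -136 + 3.5P.
293 - 1.5P = -136 + 3.5P gives buyer price Pb = 85.8; sellers receive Ps = 85.8 − 24 = 61.8.
New quantity: Q = 293 − 1.5(85.8) = 164.3.

Buyers pay $85.8, sellers receive $61.8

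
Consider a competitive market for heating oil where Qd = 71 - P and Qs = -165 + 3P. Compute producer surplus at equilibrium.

Producer surplus = 24

Equilibrium: 71 - P = -165 + 3P gives P* = 59, Q* = 12.
Supply starts at P = 55 (where Qs = 0).
PS = ½(59 − 55)(12) = 24.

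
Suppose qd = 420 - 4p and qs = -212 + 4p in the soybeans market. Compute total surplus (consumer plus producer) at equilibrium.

Equilibrium: 420 - 4p = -212 + 4p gives p* = 79, q* = 104.
Demand choke price: p = 105; supply starts at p = 53.
CS = ½(105 − 79)(104) = 1352; PS = ½(79 − 53)(104) = 1352.

Total surplus = 2704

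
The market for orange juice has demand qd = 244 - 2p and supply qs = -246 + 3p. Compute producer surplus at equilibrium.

Producer surplus = 384

Equilibrium: 244 - 2p = -246 + 3p gives p* = 98, q* = 48.
Supply starts at p = 82 (where qs = 0).
PS = ½(98 − 82)(48) = 384.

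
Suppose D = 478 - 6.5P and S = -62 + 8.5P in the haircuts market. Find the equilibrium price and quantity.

Set D = S: 478 - 6.5P = -62 + 8.5P.
540 = 15P, so P* = 36.
Q* = 478 − 6.5(36) = 244.

P* = 36, Q* = 244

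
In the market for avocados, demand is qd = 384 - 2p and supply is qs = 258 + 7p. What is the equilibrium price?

Set qd = qs: 384 - 2p = 258 + 7p.
126 = 9p, so p* = 14.
q* = 384 − 2(14) = 356.

p* = 14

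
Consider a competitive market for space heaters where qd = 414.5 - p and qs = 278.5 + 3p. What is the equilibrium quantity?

Set qd = qs: 414.5 - p = 278.5 + 3p.
136 = 4p, so p* = 34.
q* = 414.5 − 1(34) = 380.5.

q* = 380.5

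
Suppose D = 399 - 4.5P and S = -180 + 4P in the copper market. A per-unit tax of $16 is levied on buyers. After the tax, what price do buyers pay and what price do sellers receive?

Buyers pay 1286/17, sellers receive 1014/17

Pre-tax equilibrium: P* = 1158/17, Q* = 1572/17.
Tax on buyers shifts demand to D = 399 − 4.5(P + 16) = 327 - 4.5P.
327 - 4.5P = -180 + 4P gives seller price Ps = 1014/17; buyers pay Pb = 1014/17 + 16 = 1286/17.
New quantity: Q = 399 − 4.5(1286/17) = 996/17.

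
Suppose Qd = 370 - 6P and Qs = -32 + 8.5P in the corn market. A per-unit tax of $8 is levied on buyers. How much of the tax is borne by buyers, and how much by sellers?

Pre-tax equilibrium: P* = 804/29, Q* = 5906/29.
Tax on buyers shifts demand to Qd = 370 − 6(P + 8) = 322 - 6P.
322 - 6P = -32 + 8.5P gives seller price Ps = 708/29; buyers pay Pb = 708/29 + 8 = 940/29.
New quantity: Q = 370 − 6(940/29) = 5090/29.
Buyer burden = 940/29 − 804/29 = 136/29; seller burden = 804/29 − 708/29 = 96/29.

Buyers bear 136/29, sellers bear 96/29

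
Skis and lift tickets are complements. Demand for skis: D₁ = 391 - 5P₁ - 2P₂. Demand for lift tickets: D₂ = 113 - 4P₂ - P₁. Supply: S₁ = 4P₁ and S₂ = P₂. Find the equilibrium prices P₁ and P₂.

P₁ = 1729/43, P₂ = 626/43

Market 1: 391 - 5P₁ - 2P₂ = 4P₁ → 9P₁ + 2P₂ = 391.
Market 2: 5P₂ + P₁ = 113.
Eliminating P₂: 5×(1) − 2×(2) gives 43P₁ = 1729, so P₁ = 1729/43.
Back-substitute into (2): P₂ = (113 − 1×1729/43) / 5 = 626/43.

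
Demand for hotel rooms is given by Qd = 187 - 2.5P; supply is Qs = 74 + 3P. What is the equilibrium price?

P* = 226/11

Set Qd = Qs: 187 - 2.5P = 74 + 3P.
113 = 5.5P, so P* = 226/11.
Q* = 187 − 2.5(226/11) = 1492/11.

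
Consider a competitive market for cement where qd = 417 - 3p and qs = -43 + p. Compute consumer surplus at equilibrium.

Consumer surplus = 864

Equilibrium: 417 - 3p = -43 + p gives p* = 115, q* = 72.
Demand choke price (qd = 0): p = 139.
CS = ½(139 − 115)(72) = 864.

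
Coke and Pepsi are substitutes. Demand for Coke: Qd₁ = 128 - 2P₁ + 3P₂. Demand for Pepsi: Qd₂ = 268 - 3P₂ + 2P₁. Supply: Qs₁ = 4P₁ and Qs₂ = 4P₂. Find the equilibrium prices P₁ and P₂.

P₁ = 425/9, P₂ = 466/9

Market 1: 128 - 2P₁ + 3P₂ = 4P₁ → 6P₁ - 3P₂ = 128.
Market 2: 7P₂ - 2P₁ = 268.
Eliminating P₂: 7×(1) + 3×(2) gives 36P₁ = 1700, so P₁ = 425/9.
Back-substitute into (2): P₂ = (268 + 2×425/9) / 7 = 466/9.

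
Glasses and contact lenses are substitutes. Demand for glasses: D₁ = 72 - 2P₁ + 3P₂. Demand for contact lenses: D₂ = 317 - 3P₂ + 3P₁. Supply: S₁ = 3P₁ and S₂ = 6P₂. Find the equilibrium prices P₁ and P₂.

Market 1: 72 - 2P₁ + 3P₂ = 3P₁ → 5P₁ - 3P₂ = 72.
Market 2: 9P₂ - 3P₁ = 317.
Eliminating P₂: 9×(1) + 3×(2) gives 36P₁ = 1599, so P₁ = 533/12.
Back-substitute into (2): P₂ = (317 + 3×533/12) / 9 = 1801/36.

P₁ = 533/12, P₂ = 1801/36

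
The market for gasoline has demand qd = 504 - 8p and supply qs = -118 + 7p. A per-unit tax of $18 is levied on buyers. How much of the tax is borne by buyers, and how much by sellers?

Pre-tax equilibrium: p* = 622/15, q* = 2584/15.
Tax on buyers shifts demand to qd = 504 − 8(p + 18) = 360 - 8p.
360 - 8p = -118 + 7p gives seller price ps = 478/15; buyers pay pb = 478/15 + 18 = 748/15.
New quantity: q = 504 − 8(748/15) = 1576/15.
Buyer burden = 748/15 − 622/15 = 8.4; seller burden = 622/15 − 478/15 = 9.6.

Buyers bear $8.4, sellers bear $9.6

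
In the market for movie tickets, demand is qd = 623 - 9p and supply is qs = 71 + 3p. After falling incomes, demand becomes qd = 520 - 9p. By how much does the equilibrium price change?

Original equilibrium: p* = 46, q* = 209.
New equilibrium: 520 - 9p = 71 + 3p, so 449 = 12p and p' = 449/12; q' = 520 − 9(449/12) = 183.25.
Change in price: 449/12 − 46 = -103/12.

Δp = -103/12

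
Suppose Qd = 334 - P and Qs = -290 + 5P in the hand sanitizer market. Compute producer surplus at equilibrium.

Producer surplus = 5290

Equilibrium: 334 - P = -290 + 5P gives P* = 104, Q* = 230.
Supply starts at P = 58 (where Qs = 0).
PS = ½(104 − 58)(230) = 5290.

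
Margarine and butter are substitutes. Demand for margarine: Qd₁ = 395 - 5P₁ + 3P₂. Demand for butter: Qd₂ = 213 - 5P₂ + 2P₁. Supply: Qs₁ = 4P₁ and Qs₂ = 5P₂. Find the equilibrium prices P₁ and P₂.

P₁ = 4589/84, P₂ = 2707/84

Market 1: 395 - 5P₁ + 3P₂ = 4P₁ → 9P₁ - 3P₂ = 395.
Market 2: 10P₂ - 2P₁ = 213.
Eliminating P₂: 10×(1) + 3×(2) gives 84P₁ = 4589, so P₁ = 4589/84.
Back-substitute into (2): P₂ = (213 + 2×4589/84) / 10 = 2707/84.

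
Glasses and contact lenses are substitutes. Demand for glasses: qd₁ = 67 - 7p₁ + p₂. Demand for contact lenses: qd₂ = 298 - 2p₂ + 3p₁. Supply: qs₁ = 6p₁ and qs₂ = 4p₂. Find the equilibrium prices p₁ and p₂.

p₁ = 28/3, p₂ = 163/3

Market 1: 67 - 7p₁ + p₂ = 6p₁ → 13p₁ - p₂ = 67.
Market 2: 6p₂ - 3p₁ = 298.
Eliminating p₂: 6×(1) + 1×(2) gives 75p₁ = 700, so p₁ = 28/3.
Back-substitute into (2): p₂ = (298 + 3×28/3) / 6 = 163/3.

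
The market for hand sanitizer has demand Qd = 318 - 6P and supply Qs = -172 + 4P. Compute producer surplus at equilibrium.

Equilibrium: 318 - 6P = -172 + 4P gives P* = 49, Q* = 24.
Supply starts at P = 43 (where Qs = 0).
PS = ½(49 − 43)(24) = 72.

Producer surplus = 72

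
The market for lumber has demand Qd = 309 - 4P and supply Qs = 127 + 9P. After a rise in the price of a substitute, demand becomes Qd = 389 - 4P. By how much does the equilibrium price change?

ΔP = 80/13

Original equilibrium: P* = 14, Q* = 253.
New equilibrium: 389 - 4P = 127 + 9P, so 262 = 13P and P' = 262/13; Q' = 389 − 4(262/13) = 4009/13.
Change in price: 262/13 − 14 = 80/13.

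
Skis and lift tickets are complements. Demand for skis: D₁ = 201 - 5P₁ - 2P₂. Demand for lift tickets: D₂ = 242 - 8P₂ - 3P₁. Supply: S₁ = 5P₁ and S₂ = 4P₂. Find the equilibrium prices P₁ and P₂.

P₁ = 964/57, P₂ = 1817/114

Market 1: 201 - 5P₁ - 2P₂ = 5P₁ → 10P₁ + 2P₂ = 201.
Market 2: 12P₂ + 3P₁ = 242.
Eliminating P₂: 12×(1) − 2×(2) gives 114P₁ = 1928, so P₁ = 964/57.
Back-substitute into (2): P₂ = (242 − 3×964/57) / 12 = 1817/114.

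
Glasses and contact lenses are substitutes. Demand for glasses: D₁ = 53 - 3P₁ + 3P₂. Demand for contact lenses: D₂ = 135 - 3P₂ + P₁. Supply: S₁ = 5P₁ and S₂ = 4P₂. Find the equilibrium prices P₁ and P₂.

P₁ = 776/53, P₂ = 1133/53

Market 1: 53 - 3P₁ + 3P₂ = 5P₁ → 8P₁ - 3P₂ = 53.
Market 2: 7P₂ - P₁ = 135.
Eliminating P₂: 7×(1) + 3×(2) gives 53P₁ = 776, so P₁ = 776/53.
Back-substitute into (2): P₂ = (135 + 1×776/53) / 7 = 1133/53.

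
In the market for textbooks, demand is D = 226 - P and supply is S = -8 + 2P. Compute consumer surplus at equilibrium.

Consumer surplus = 10952

Equilibrium: 226 - P = -8 + 2P gives P* = 78, Q* = 148.
Demand choke price (D = 0): P = 226.
CS = ½(226 − 78)(148) = 10952.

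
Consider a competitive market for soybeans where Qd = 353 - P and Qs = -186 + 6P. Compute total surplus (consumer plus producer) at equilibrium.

Total surplus = 44436

Equilibrium: 353 - P = -186 + 6P gives P* = 77, Q* = 276.
Demand choke price: P = 353; supply starts at P = 31.
CS = ½(353 − 77)(276) = 38088; PS = ½(77 − 31)(276) = 6348.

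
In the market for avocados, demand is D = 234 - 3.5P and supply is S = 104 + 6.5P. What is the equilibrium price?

P* = 13

Set D = S: 234 - 3.5P = 104 + 6.5P.
130 = 10P, so P* = 13.
Q* = 234 − 3.5(13) = 188.5.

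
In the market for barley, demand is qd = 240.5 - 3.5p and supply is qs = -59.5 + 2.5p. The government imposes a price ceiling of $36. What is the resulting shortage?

Equilibrium price would be p* = 50, so the ceiling at 36 binds.
At p = 36: qd = 240.5 − 3.5(36) = 114.5, qs = -59.5 + 2.5(36) = 30.5.
Shortage = 114.5 − 30.5 = 84.

Shortage = 84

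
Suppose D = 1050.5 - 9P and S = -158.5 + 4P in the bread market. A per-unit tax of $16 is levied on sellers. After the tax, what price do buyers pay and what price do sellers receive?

Pre-tax equilibrium: P* = 93, Q* = 213.5.
Tax on sellers shifts supply to S = -158.5 + 4(P − 16) = -222.5 + 4P.
1050.5 - 9P = -222.5 + 4P gives buyer price Pb = 1273/13; sellers receive Ps = 1273/13 − 16 = 1065/13.
New quantity: Q = 1050.5 − 9(1273/13) = 4399/26.

Buyers pay 1273/13, sellers receive 1065/13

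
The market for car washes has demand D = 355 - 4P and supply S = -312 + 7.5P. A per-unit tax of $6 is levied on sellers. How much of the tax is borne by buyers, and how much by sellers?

Buyers bear 90/23, sellers bear 48/23

Pre-tax equilibrium: P* = 58, Q* = 123.
Tax on sellers shifts supply to S = -312 + 7.5(P − 6) = -357 + 7.5P.
355 - 4P = -357 + 7.5P gives buyer price Pb = 1424/23; sellers receive Ps = 1424/23 − 6 = 1286/23.
New quantity: Q = 355 − 4(1424/23) = 2469/23.
Buyer burden = 1424/23 − 58 = 90/23; seller burden = 58 − 1286/23 = 48/23.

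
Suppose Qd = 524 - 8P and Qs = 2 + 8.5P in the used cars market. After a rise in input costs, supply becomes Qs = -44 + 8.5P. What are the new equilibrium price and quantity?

P' = 1136/33, Q' = 8204/33

Original equilibrium: P* = 348/11, Q* = 2980/11.
New equilibrium: 524 - 8P = -44 + 8.5P, so 568 = 16.5P and P' = 1136/33; Q' = 524 − 8(1136/33) = 8204/33.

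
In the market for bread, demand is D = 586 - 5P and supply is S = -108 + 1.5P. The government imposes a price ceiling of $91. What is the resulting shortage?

Equilibrium price would be P* = 1388/13, so the ceiling at 91 binds.
At P = 91: D = 586 − 5(91) = 131, S = -108 + 1.5(91) = 28.5.
Shortage = 131 − 28.5 = 102.5.

Shortage = 102.5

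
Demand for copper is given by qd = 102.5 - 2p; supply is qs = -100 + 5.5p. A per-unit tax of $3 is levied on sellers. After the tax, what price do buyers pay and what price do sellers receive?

Pre-tax equilibrium: p* = 27, q* = 48.5.
Tax on sellers shifts supply to qs = -100 + 5.5(p − 3) = -116.5 + 5.5p.
102.5 - 2p = -116.5 + 5.5p gives buyer price pb = 29.2; sellers receive ps = 29.2 − 3 = 26.2.
New quantity: q = 102.5 − 2(29.2) = 44.1.

Buyers pay $29.2, sellers receive $26.2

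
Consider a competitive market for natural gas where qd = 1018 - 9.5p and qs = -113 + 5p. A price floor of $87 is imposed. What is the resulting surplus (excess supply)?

Surplus = 130.5

Equilibrium price would be p* = 78, so the floor at 87 binds.
At p = 87: qd = 191.5, qs = 322.
Surplus = 322 − 191.5 = 130.5.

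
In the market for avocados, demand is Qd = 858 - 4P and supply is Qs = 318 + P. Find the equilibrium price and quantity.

Set Qd = Qs: 858 - 4P = 318 + P.
540 = 5P, so P* = 108.
Q* = 858 − 4(108) = 426.

P* = 108, Q* = 426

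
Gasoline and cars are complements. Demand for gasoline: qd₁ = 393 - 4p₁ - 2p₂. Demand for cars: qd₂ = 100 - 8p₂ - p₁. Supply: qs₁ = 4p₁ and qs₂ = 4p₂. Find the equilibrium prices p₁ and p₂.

Market 1: 393 - 4p₁ - 2p₂ = 4p₁ → 8p₁ + 2p₂ = 393.
Market 2: 12p₂ + p₁ = 100.
Eliminating p₂: 12×(1) − 2×(2) gives 94p₁ = 4516, so p₁ = 2258/47.
Back-substitute into (2): p₂ = (100 − 1×2258/47) / 12 = 407/94.

p₁ = 2258/47, p₂ = 407/94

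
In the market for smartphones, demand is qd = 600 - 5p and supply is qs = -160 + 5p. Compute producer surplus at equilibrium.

Equilibrium: 600 - 5p = -160 + 5p gives p* = 76, q* = 220.
Supply starts at p = 32 (where qs = 0).
PS = ½(76 − 32)(220) = 4840.

Producer surplus = 4840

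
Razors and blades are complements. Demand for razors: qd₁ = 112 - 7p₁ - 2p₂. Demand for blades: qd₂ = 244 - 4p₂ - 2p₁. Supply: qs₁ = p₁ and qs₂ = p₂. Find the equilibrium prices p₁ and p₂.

Market 1: 112 - 7p₁ - 2p₂ = p₁ → 8p₁ + 2p₂ = 112.
Market 2: 5p₂ + 2p₁ = 244.
Eliminating p₂: 5×(1) − 2×(2) gives 36p₁ = 72, so p₁ = 2.
Back-substitute into (2): p₂ = (244 − 2×2) / 5 = 48.

p₁ = 2, p₂ = 48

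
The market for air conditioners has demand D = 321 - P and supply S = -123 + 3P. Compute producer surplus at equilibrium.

Producer surplus = 7350

Equilibrium: 321 - P = -123 + 3P gives P* = 111, Q* = 210.
Supply starts at P = 41 (where S = 0).
PS = ½(111 − 41)(210) = 7350.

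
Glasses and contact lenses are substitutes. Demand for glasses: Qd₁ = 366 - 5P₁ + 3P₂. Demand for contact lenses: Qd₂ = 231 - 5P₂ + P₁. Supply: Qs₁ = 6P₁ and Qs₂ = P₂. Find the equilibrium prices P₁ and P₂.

P₁ = 321/7, P₂ = 323/7

Market 1: 366 - 5P₁ + 3P₂ = 6P₁ → 11P₁ - 3P₂ = 366.
Market 2: 6P₂ - P₁ = 231.
Eliminating P₂: 6×(1) + 3×(2) gives 63P₁ = 2889, so P₁ = 321/7.
Back-substitute into (2): P₂ = (231 + 1×321/7) / 6 = 323/7.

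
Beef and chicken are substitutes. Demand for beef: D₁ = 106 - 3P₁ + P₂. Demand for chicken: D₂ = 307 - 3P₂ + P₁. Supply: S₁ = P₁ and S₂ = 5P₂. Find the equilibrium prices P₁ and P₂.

Market 1: 106 - 3P₁ + P₂ = P₁ → 4P₁ - P₂ = 106.
Market 2: 8P₂ - P₁ = 307.
Eliminating P₂: 8×(1) + 1×(2) gives 31P₁ = 1155, so P₁ = 1155/31.
Back-substitute into (2): P₂ = (307 + 1×1155/31) / 8 = 1334/31.

P₁ = 1155/31, P₂ = 1334/31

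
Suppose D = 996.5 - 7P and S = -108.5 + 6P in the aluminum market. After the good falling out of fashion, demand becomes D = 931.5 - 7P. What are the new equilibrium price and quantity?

P' = 80, Q' = 371.5

Original equilibrium: P* = 85, Q* = 401.5.
New equilibrium: 931.5 - 7P = -108.5 + 6P, so 1040 = 13P and P' = 80; Q' = 931.5 − 7(80) = 371.5.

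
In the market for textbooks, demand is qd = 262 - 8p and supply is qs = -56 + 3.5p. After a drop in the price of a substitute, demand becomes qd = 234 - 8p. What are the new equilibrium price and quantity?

Original equilibrium: p* = 636/23, q* = 938/23.
New equilibrium: 234 - 8p = -56 + 3.5p, so 290 = 11.5p and p' = 580/23; q' = 234 − 8(580/23) = 742/23.

p' = 580/23, q' = 742/23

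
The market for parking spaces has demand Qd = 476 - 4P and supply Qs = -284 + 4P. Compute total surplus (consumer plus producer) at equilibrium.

Total surplus = 2304

Equilibrium: 476 - 4P = -284 + 4P gives P* = 95, Q* = 96.
Demand choke price: P = 119; supply starts at P = 71.
CS = ½(119 − 95)(96) = 1152; PS = ½(95 − 71)(96) = 1152.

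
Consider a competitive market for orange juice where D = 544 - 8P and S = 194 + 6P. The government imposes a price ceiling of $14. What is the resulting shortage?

Shortage = 154

Equilibrium price would be P* = 25, so the ceiling at 14 binds.
At P = 14: D = 544 − 8(14) = 432, S = 194 + 6(14) = 278.
Shortage = 432 − 278 = 154.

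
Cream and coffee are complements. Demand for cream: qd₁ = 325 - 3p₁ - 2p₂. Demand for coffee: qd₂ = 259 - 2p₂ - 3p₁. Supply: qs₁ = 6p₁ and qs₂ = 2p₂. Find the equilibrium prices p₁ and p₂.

Market 1: 325 - 3p₁ - 2p₂ = 6p₁ → 9p₁ + 2p₂ = 325.
Market 2: 4p₂ + 3p₁ = 259.
Eliminating p₂: 4×(1) − 2×(2) gives 30p₁ = 782, so p₁ = 391/15.
Back-substitute into (2): p₂ = (259 − 3×391/15) / 4 = 45.2.

p₁ = 391/15, p₂ = 45.2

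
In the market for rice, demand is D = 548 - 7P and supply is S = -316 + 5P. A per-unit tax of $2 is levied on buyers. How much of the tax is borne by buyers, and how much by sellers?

Buyers bear 5/6, sellers bear 7/6

Pre-tax equilibrium: P* = 72, Q* = 44.
Tax on buyers shifts demand to D = 548 − 7(P + 2) = 534 - 7P.
534 - 7P = -316 + 5P gives seller price Ps = 425/6; buyers pay Pb = 425/6 + 2 = 437/6.
New quantity: Q = 548 − 7(437/6) = 229/6.
Buyer burden = 437/6 − 72 = 5/6; seller burden = 72 − 425/6 = 7/6.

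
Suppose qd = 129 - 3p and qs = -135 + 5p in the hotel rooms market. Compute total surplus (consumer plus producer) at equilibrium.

Total surplus = 240

Equilibrium: 129 - 3p = -135 + 5p gives p* = 33, q* = 30.
Demand choke price: p = 43; supply starts at p = 27.
CS = ½(43 − 33)(30) = 150; PS = ½(33 − 27)(30) = 90.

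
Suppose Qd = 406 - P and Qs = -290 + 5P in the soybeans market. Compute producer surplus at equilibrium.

Producer surplus = 8410

Equilibrium: 406 - P = -290 + 5P gives P* = 116, Q* = 290.
Supply starts at P = 58 (where Qs = 0).
PS = ½(116 − 58)(290) = 8410.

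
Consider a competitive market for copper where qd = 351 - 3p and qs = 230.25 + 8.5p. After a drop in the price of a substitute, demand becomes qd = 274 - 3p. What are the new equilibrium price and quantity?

p' = 175/46, q' = 12079/46

Original equilibrium: p* = 10.5, q* = 319.5.
New equilibrium: 274 - 3p = 230.25 + 8.5p, so 43.75 = 11.5p and p' = 175/46; q' = 274 − 3(175/46) = 12079/46.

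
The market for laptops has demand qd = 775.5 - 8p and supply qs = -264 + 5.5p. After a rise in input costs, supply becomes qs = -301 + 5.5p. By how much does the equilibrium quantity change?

Δq = -592/27

Original equilibrium: p* = 77, q* = 159.5.
New equilibrium: 775.5 - 8p = -301 + 5.5p, so 1076.5 = 13.5p and p' = 2153/27; q' = 775.5 − 8(2153/27) = 7429/54.
Change in quantity: 7429/54 − 159.5 = -592/27.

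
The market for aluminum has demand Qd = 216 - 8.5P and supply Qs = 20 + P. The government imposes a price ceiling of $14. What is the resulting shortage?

Equilibrium price would be P* = 392/19, so the ceiling at 14 binds.
At P = 14: Qd = 216 − 8.5(14) = 97, Qs = 20 + 1(14) = 34.
Shortage = 97 − 34 = 63.

Shortage = 63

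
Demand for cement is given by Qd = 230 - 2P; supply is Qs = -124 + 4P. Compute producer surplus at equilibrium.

Equilibrium: 230 - 2P = -124 + 4P gives P* = 59, Q* = 112.
Supply starts at P = 31 (where Qs = 0).
PS = ½(59 − 31)(112) = 1568.

Producer surplus = 1568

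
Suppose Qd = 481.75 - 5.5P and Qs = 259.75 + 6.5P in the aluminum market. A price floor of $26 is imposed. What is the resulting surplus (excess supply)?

Equilibrium price would be P* = 18.5, so the floor at 26 binds.
At P = 26: Qd = 338.75, Qs = 428.75.
Surplus = 428.75 − 338.75 = 90.

Surplus = 90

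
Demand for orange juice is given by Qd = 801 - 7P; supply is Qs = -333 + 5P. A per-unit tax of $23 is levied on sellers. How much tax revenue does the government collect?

Pre-tax equilibrium: P* = 94.5, Q* = 139.5.
Tax on sellers shifts supply to Qs = -333 + 5(P − 23) = -448 + 5P.
801 - 7P = -448 + 5P gives buyer price Pb = 1249/12; sellers receive Ps = 1249/12 − 23 = 973/12.
New quantity: Q = 801 − 7(1249/12) = 869/12.
Revenue = 23 × 869/12 = 19987/12.

Tax revenue = 19987/12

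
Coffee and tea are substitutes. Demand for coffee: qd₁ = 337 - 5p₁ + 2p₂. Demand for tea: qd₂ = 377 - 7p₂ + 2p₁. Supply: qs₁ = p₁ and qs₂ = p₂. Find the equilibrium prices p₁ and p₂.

p₁ = 1725/22, p₂ = 734/11

Market 1: 337 - 5p₁ + 2p₂ = p₁ → 6p₁ - 2p₂ = 337.
Market 2: 8p₂ - 2p₁ = 377.
Eliminating p₂: 8×(1) + 2×(2) gives 44p₁ = 3450, so p₁ = 1725/22.
Back-substitute into (2): p₂ = (377 + 2×1725/22) / 8 = 734/11.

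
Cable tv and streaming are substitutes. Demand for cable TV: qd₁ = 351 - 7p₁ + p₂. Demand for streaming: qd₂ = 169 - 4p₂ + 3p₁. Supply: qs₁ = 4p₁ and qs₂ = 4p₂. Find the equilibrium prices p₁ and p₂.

Market 1: 351 - 7p₁ + p₂ = 4p₁ → 11p₁ - p₂ = 351.
Market 2: 8p₂ - 3p₁ = 169.
Eliminating p₂: 8×(1) + 1×(2) gives 85p₁ = 2977, so p₁ = 2977/85.
Back-substitute into (2): p₂ = (169 + 3×2977/85) / 8 = 2912/85.

p₁ = 2977/85, p₂ = 2912/85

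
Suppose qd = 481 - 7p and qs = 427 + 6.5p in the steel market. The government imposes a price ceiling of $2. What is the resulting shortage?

Equilibrium price would be p* = 4, so the ceiling at 2 binds.
At p = 2: qd = 481 − 7(2) = 467, qs = 427 + 6.5(2) = 440.
Shortage = 467 − 440 = 27.

Shortage = 27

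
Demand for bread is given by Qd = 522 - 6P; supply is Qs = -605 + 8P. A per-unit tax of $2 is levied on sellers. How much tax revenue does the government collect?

Pre-tax equilibrium: P* = 80.5, Q* = 39.
Tax on sellers shifts supply to Qs = -605 + 8(P − 2) = -621 + 8P.
522 - 6P = -621 + 8P gives buyer price Pb = 1143/14; sellers receive Ps = 1143/14 − 2 = 1115/14.
New quantity: Q = 522 − 6(1143/14) = 225/7.
Revenue = 2 × 225/7 = 450/7.

Tax revenue = 450/7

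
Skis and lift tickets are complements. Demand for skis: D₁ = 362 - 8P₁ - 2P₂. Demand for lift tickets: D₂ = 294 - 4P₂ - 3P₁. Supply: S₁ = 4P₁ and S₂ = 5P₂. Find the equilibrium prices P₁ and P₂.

P₁ = 445/17, P₂ = 407/17

Market 1: 362 - 8P₁ - 2P₂ = 4P₁ → 12P₁ + 2P₂ = 362.
Market 2: 9P₂ + 3P₁ = 294.
Eliminating P₂: 9×(1) − 2×(2) gives 102P₁ = 2670, so P₁ = 445/17.
Back-substitute into (2): P₂ = (294 − 3×445/17) / 9 = 407/17.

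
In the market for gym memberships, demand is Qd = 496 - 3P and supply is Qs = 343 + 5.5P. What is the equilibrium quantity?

Set Qd = Qs: 496 - 3P = 343 + 5.5P.
153 = 8.5P, so P* = 18.
Q* = 496 − 3(18) = 442.

Q* = 442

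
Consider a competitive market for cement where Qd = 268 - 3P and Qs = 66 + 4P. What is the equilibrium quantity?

Set Qd = Qs: 268 - 3P = 66 + 4P.
202 = 7P, so P* = 202/7.
Q* = 268 − 3(202/7) = 1270/7.

Q* = 1270/7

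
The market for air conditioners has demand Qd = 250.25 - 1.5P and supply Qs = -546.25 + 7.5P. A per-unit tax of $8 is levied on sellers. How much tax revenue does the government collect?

Tax revenue = 860

Pre-tax equilibrium: P* = 88.5, Q* = 117.5.
Tax on sellers shifts supply to Qs = -546.25 + 7.5(P − 8) = -606.25 + 7.5P.
250.25 - 1.5P = -606.25 + 7.5P gives buyer price Pb = 571/6; sellers receive Ps = 571/6 − 8 = 523/6.
New quantity: Q = 250.25 − 1.5(571/6) = 107.5.
Revenue = 8 × 107.5 = 860.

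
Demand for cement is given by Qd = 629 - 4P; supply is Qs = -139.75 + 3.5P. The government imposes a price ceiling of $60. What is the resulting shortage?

Equilibrium price would be P* = 102.5, so the ceiling at 60 binds.
At P = 60: Qd = 629 − 4(60) = 389, Qs = -139.75 + 3.5(60) = 70.25.
Shortage = 389 − 70.25 = 318.75.

Shortage = 318.75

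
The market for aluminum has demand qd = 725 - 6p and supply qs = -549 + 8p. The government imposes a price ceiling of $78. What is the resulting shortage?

Equilibrium price would be p* = 91, so the ceiling at 78 binds.
At p = 78: qd = 725 − 6(78) = 257, qs = -549 + 8(78) = 75.
Shortage = 257 − 75 = 182.

Shortage = 182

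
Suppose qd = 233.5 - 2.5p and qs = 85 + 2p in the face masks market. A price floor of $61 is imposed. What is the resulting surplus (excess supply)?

Surplus = 126

Equilibrium price would be p* = 33, so the floor at 61 binds.
At p = 61: qd = 81, qs = 207.
Surplus = 207 − 81 = 126.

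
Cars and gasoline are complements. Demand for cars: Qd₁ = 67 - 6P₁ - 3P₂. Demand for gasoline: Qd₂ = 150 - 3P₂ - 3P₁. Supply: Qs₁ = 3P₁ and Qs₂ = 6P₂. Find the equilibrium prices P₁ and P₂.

P₁ = 2.125, P₂ = 383/24

Market 1: 67 - 6P₁ - 3P₂ = 3P₁ → 9P₁ + 3P₂ = 67.
Market 2: 9P₂ + 3P₁ = 150.
Eliminating P₂: 9×(1) − 3×(2) gives 72P₁ = 153, so P₁ = 2.125.
Back-substitute into (2): P₂ = (150 − 3×2.125) / 9 = 383/24.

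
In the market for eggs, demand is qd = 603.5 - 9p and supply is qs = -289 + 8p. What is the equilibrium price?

p* = 52.5

Set qd = qs: 603.5 - 9p = -289 + 8p.
892.5 = 17p, so p* = 52.5.
q* = 603.5 − 9(52.5) = 131.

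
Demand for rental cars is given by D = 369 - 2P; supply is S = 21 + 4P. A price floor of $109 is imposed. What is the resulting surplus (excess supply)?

Surplus = 306

Equilibrium price would be P* = 58, so the floor at 109 binds.
At P = 109: D = 151, S = 457.
Surplus = 457 − 151 = 306.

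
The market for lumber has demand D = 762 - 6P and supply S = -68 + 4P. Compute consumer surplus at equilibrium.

Equilibrium: 762 - 6P = -68 + 4P gives P* = 83, Q* = 264.
Demand choke price (D = 0): P = 127.
CS = ½(127 − 83)(264) = 5808.

Consumer surplus = 5808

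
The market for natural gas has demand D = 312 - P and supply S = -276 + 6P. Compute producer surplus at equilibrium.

Producer surplus = 4332

Equilibrium: 312 - P = -276 + 6P gives P* = 84, Q* = 228.
Supply starts at P = 46 (where S = 0).
PS = ½(84 − 46)(228) = 4332.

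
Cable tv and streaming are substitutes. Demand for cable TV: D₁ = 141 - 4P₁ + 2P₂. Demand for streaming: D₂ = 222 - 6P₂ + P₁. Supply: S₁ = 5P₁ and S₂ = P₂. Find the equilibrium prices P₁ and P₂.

P₁ = 1431/61, P₂ = 2139/61

Market 1: 141 - 4P₁ + 2P₂ = 5P₁ → 9P₁ - 2P₂ = 141.
Market 2: 7P₂ - P₁ = 222.
Eliminating P₂: 7×(1) + 2×(2) gives 61P₁ = 1431, so P₁ = 1431/61.
Back-substitute into (2): P₂ = (222 + 1×1431/61) / 7 = 2139/61.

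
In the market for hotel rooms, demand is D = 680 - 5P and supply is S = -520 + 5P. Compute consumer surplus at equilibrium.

Consumer surplus = 640

Equilibrium: 680 - 5P = -520 + 5P gives P* = 120, Q* = 80.
Demand choke price (D = 0): P = 136.
CS = ½(136 − 120)(80) = 640.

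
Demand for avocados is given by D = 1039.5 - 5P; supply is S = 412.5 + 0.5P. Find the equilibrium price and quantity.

P* = 114, Q* = 469.5

Set D = S: 1039.5 - 5P = 412.5 + 0.5P.
627 = 5.5P, so P* = 114.
Q* = 1039.5 − 5(114) = 469.5.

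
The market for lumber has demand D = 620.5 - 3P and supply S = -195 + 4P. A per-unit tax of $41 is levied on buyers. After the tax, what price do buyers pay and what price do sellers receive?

Buyers pay 1959/14, sellers receive 1385/14

Pre-tax equilibrium: P* = 116.5, Q* = 271.
Tax on buyers shifts demand to D = 620.5 − 3(P + 41) = 497.5 - 3P.
497.5 - 3P = -195 + 4P gives seller price Ps = 1385/14; buyers pay Pb = 1385/14 + 41 = 1959/14.
New quantity: Q = 620.5 − 3(1959/14) = 1405/7.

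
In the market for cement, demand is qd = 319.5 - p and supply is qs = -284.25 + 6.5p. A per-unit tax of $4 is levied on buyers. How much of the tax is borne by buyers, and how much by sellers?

Buyers bear 52/15, sellers bear 8/15

Pre-tax equilibrium: p* = 80.5, q* = 239.
Tax on buyers shifts demand to qd = 319.5 − 1(p + 4) = 315.5 - p.
315.5 - p = -284.25 + 6.5p gives seller price ps = 2399/30; buyers pay pb = 2399/30 + 4 = 2519/30.
New quantity: q = 319.5 − 1(2519/30) = 3533/15.
Buyer burden = 2519/30 − 80.5 = 52/15; seller burden = 80.5 − 2399/30 = 8/15.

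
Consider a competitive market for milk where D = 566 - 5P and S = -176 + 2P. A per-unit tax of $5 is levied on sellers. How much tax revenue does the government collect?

Tax revenue = 1010/7

Pre-tax equilibrium: P* = 106, Q* = 36.
Tax on sellers shifts supply to S = -176 + 2(P − 5) = -186 + 2P.
566 - 5P = -186 + 2P gives buyer price Pb = 752/7; sellers receive Ps = 752/7 − 5 = 717/7.
New quantity: Q = 566 − 5(752/7) = 202/7.
Revenue = 5 × 202/7 = 1010/7.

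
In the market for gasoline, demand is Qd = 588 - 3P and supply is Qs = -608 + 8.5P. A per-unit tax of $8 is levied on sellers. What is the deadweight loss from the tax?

Deadweight loss = 1632/23

Pre-tax equilibrium: P* = 104, Q* = 276.
Tax on sellers shifts supply to Qs = -608 + 8.5(P − 8) = -676 + 8.5P.
588 - 3P = -676 + 8.5P gives buyer price Pb = 2528/23; sellers receive Ps = 2528/23 − 8 = 2344/23.
New quantity: Q = 588 − 3(2528/23) = 5940/23.
DWL = ½ × 8 × (276 − 5940/23) = 1632/23.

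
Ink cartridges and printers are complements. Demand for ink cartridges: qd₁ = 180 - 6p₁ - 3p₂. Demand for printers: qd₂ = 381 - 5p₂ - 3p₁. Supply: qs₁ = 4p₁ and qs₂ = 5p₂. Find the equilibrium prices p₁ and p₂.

p₁ = 657/91, p₂ = 3270/91

Market 1: 180 - 6p₁ - 3p₂ = 4p₁ → 10p₁ + 3p₂ = 180.
Market 2: 10p₂ + 3p₁ = 381.
Eliminating p₂: 10×(1) − 3×(2) gives 91p₁ = 657, so p₁ = 657/91.
Back-substitute into (2): p₂ = (381 − 3×657/91) / 10 = 3270/91.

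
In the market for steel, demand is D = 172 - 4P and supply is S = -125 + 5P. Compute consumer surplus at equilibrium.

Consumer surplus = 200

Equilibrium: 172 - 4P = -125 + 5P gives P* = 33, Q* = 40.
Demand choke price (D = 0): P = 43.
CS = ½(43 − 33)(40) = 200.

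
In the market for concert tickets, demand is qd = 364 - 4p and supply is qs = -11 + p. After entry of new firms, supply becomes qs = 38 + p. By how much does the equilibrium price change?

Δp = -9.8

Original equilibrium: p* = 75, q* = 64.
New equilibrium: 364 - 4p = 38 + p, so 326 = 5p and p' = 65.2; q' = 364 − 4(65.2) = 103.2.
Change in price: 65.2 − 75 = -9.8.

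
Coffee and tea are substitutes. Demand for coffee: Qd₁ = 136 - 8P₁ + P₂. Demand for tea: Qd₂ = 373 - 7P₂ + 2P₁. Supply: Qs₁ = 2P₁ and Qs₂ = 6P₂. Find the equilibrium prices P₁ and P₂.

Market 1: 136 - 8P₁ + P₂ = 2P₁ → 10P₁ - P₂ = 136.
Market 2: 13P₂ - 2P₁ = 373.
Eliminating P₂: 13×(1) + 1×(2) gives 128P₁ = 2141, so P₁ = 16.7265625.
Back-substitute into (2): P₂ = (373 + 2×16.7265625) / 13 = 31.265625.

P₁ = 16.7265625, P₂ = 31.265625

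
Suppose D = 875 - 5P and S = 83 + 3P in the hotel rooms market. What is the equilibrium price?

Set D = S: 875 - 5P = 83 + 3P.
792 = 8P, so P* = 99.
Q* = 875 − 5(99) = 380.

P* = 99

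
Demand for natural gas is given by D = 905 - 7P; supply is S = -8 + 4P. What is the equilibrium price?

P* = 83

Set D = S: 905 - 7P = -8 + 4P.
913 = 11P, so P* = 83.
Q* = 905 − 7(83) = 324.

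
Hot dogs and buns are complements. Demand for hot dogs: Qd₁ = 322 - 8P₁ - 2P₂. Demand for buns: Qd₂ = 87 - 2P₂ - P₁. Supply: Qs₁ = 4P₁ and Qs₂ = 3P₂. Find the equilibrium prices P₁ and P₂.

P₁ = 718/29, P₂ = 361/29

Market 1: 322 - 8P₁ - 2P₂ = 4P₁ → 12P₁ + 2P₂ = 322.
Market 2: 5P₂ + P₁ = 87.
Eliminating P₂: 5×(1) − 2×(2) gives 58P₁ = 1436, so P₁ = 718/29.
Back-substitute into (2): P₂ = (87 − 1×718/29) / 5 = 361/29.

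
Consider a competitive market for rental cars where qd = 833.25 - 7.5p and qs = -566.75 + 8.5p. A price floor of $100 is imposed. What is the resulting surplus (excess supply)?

Surplus = 200

Equilibrium price would be p* = 87.5, so the floor at 100 binds.
At p = 100: qd = 83.25, qs = 283.25.
Surplus = 283.25 − 83.25 = 200.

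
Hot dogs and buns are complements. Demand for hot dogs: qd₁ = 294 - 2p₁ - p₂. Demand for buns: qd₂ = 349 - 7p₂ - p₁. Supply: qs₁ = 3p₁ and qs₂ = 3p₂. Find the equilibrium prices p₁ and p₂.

p₁ = 2591/49, p₂ = 1451/49

Market 1: 294 - 2p₁ - p₂ = 3p₁ → 5p₁ + p₂ = 294.
Market 2: 10p₂ + p₁ = 349.
Eliminating p₂: 10×(1) − 1×(2) gives 49p₁ = 2591, so p₁ = 2591/49.
Back-substitute into (2): p₂ = (349 − 1×2591/49) / 10 = 1451/49.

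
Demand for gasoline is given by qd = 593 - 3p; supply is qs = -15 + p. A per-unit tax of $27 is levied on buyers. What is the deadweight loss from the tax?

Pre-tax equilibrium: p* = 152, q* = 137.
Tax on buyers shifts demand to qd = 593 − 3(p + 27) = 512 - 3p.
512 - 3p = -15 + p gives seller price ps = 131.75; buyers pay pb = 131.75 + 27 = 158.75.
New quantity: q = 593 − 3(158.75) = 116.75.
DWL = ½ × 27 × (137 − 116.75) = 273.375.

Deadweight loss = 273.375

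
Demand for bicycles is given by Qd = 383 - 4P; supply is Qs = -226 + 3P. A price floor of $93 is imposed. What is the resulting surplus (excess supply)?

Surplus = 42

Equilibrium price would be P* = 87, so the floor at 93 binds.
At P = 93: Qd = 11, Qs = 53.
Surplus = 53 − 11 = 42.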